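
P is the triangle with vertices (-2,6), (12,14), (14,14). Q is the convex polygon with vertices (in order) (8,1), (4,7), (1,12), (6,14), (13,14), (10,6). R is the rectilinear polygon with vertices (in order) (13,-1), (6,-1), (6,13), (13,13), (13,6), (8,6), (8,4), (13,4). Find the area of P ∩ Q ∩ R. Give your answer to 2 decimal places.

The intersection is the polygon with vertices (6,10), (6,10.571), (10.25,13), (12,13).
By the shoelace formula its area is 3.84.

3.84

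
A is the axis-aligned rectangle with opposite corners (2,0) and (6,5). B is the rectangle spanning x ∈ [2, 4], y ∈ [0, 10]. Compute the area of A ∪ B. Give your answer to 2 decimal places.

By inclusion–exclusion:
Individual areas: |A| = 20, |B| = 20.
|A∩B|: x∈[2,4], y∈[0,5] → 2·5 = 10.
|A ∪ B| = 40 − 10 = 30.00.

30.00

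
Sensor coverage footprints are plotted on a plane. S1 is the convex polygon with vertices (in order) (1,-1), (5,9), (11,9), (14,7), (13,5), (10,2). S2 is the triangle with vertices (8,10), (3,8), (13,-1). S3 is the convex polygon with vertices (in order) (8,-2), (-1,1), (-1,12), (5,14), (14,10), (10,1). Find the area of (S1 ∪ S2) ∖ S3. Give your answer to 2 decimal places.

8.88

|S1 ∪ S2| = 79.7953.
|(S1 ∪ S2) ∩ S3| = 70.9158.
|(S1 ∪ S2) ∖ S3| = 79.7953 − 70.9158 = 8.88.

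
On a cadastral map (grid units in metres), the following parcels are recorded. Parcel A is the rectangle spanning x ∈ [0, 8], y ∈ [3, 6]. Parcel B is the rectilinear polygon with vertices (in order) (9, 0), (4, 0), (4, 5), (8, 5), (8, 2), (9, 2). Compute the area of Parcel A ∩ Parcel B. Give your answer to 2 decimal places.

The intersection is the polygon with vertices (8,3), (4,3), (4,5), (8,5).
By the shoelace formula its area is 8.00.

8.00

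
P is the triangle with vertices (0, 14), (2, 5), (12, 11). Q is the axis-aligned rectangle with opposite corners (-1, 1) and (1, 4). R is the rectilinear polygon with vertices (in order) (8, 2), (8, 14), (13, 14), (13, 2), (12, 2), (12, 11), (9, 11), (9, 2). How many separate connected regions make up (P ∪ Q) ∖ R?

3

(P ∪ Q) ∖ R splits into 3 disjoint pieces (area 44.2, area 2.7, area 6).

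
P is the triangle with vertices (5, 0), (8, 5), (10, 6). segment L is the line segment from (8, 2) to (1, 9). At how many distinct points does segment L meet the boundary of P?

The segment meets the boundary at (6.875,3.125), (7.273,2.727).

2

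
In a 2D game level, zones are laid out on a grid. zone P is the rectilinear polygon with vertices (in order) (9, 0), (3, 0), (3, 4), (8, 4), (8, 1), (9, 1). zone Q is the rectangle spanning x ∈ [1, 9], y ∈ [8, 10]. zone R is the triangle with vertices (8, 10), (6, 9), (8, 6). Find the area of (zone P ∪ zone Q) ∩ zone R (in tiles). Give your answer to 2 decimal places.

2.67

The region (zone P ∪ zone Q) ∩ zone R is the polygon with vertices (6.667,8), (6,9), (8,10), (8,8).
By the shoelace formula its area is 2.67.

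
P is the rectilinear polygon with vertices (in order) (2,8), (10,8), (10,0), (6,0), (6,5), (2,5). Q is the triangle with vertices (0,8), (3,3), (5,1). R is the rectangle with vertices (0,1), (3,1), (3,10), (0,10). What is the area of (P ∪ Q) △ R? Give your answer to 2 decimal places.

64.61

|P ∪ Q| = 45.9857.
|(P ∪ Q) ∩ R| = 4.1857.
|(P ∪ Q) △ R| = 45.9857 + 27 − 8.3714 = 64.61.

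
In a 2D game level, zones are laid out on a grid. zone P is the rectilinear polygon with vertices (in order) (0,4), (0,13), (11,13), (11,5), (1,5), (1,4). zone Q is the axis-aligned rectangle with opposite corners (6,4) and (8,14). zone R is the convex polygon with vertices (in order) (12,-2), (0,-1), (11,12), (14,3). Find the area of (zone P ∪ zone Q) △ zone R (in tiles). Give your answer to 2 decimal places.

|zone P ∪ zone Q| = 93.
|(zone P ∪ zone Q) ∩ zone R| = 22.7308.
|(zone P ∪ zone Q) △ zone R| = 93 + 100 − 45.4615 = 147.54.

147.54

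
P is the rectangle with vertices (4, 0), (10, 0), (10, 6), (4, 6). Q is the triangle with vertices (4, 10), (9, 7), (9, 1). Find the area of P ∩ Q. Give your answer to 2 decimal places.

6.94

The intersection is the polygon with vertices (9,6), (9,1), (6.222,6).
By the shoelace formula its area is 6.94.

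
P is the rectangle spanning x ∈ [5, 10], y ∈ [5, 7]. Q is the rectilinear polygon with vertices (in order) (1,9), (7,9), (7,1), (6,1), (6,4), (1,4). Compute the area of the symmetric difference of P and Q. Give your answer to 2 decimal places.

|P| = 10, |Q| = 33, |P∩Q| = 4.
|P △ Q| = |P| + |Q| − 2·|P∩Q| = 10 + 33 − 8 = 35.00.

35.00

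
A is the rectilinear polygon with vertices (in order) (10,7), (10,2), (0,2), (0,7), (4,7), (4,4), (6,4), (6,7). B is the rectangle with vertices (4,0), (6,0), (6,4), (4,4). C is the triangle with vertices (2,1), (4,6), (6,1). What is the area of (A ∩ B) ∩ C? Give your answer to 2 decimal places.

The region (A ∩ B) ∩ C is the polygon with vertices (4,4), (4.8,4), (5.6,2), (4,2).
By the shoelace formula its area is 2.40.

2.40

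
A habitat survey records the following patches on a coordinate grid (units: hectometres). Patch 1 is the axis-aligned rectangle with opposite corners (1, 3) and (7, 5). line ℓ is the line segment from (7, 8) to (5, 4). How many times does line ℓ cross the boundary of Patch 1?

The segment meets the boundary at (5.5,5).

1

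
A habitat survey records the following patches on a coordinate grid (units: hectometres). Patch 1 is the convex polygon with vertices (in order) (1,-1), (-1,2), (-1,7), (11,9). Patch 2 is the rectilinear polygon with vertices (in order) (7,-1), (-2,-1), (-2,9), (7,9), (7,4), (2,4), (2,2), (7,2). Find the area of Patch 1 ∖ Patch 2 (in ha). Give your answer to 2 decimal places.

12.67

|Patch 1| = 55, |Patch 1∩Patch 2| = 42.3333.
|Patch 1 ∖ Patch 2| = |Patch 1| − |Patch 1∩Patch 2| = 55 − 42.3333 = 12.67.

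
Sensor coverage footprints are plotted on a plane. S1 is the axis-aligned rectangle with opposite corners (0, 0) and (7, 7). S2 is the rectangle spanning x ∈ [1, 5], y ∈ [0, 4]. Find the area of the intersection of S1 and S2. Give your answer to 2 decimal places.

16.00

|S1∩S2|: x∈[1,5], y∈[0,4] → 4·4 = 16.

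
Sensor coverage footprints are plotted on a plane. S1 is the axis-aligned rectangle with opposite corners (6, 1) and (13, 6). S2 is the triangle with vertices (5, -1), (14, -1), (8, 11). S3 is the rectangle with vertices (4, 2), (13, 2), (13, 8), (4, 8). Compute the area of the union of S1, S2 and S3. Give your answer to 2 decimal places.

81.25

By inclusion–exclusion:
Individual areas: |S1| = 35, |S2| = 54, |S3| = 54.
|S1∩S2| = 27.625.
|S1∩S3|: x∈[6,13], y∈[2,6] → 7·4 = 28.
|S2∩S3| = 27.
|S1∩S2∩S3| = 20.875.
|S1 ∪ S2 ∪ S3| = 143 − 82.625 + 20.875 = 81.25.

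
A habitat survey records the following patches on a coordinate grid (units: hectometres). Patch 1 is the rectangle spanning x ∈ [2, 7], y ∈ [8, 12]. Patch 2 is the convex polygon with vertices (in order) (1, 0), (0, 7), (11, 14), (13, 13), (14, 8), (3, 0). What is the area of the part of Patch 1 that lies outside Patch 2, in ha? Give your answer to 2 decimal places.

|Patch 1| = 20, |Patch 1∩Patch 2| = 9.3182.
|Patch 1 ∖ Patch 2| = |Patch 1| − |Patch 1∩Patch 2| = 20 − 9.3182 = 10.68.

10.68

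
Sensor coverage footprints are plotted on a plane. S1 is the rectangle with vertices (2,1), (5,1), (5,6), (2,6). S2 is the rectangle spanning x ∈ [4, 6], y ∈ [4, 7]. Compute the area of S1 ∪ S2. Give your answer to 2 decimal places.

By inclusion–exclusion:
Individual areas: |S1| = 15, |S2| = 6.
|S1∩S2|: x∈[4,5], y∈[4,6] → 1·2 = 2.
|S1 ∪ S2| = 21 − 2 = 19.00.

19.00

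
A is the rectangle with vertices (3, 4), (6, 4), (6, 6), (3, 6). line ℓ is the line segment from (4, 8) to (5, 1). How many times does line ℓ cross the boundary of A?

The segment meets the boundary at (4.571,4), (4.286,6).

2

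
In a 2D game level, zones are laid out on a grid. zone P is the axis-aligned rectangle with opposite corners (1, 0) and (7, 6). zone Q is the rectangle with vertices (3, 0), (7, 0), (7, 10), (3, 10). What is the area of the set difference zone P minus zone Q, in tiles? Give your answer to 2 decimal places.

|zone P∩zone Q|: x∈[3,7], y∈[0,6] → 4·6 = 24.
|zone P| = 36.
|zone P ∖ zone Q| = |zone P| − |zone P∩zone Q| = 36 − 24 = 12.00.

12.00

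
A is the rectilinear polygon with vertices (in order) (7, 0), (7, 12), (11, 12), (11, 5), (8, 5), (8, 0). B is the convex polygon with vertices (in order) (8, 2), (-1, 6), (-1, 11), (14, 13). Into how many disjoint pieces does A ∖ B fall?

A ∖ B splits into 2 disjoint pieces (area 2.2222, area 1.7045).

2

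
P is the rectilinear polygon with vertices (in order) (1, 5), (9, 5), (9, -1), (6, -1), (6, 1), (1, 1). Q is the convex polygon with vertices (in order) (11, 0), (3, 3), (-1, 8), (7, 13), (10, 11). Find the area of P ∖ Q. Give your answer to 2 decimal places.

17.65

|P| = 38, |P∩Q| = 20.35.
|P ∖ Q| = |P| − |P∩Q| = 38 − 20.35 = 17.65.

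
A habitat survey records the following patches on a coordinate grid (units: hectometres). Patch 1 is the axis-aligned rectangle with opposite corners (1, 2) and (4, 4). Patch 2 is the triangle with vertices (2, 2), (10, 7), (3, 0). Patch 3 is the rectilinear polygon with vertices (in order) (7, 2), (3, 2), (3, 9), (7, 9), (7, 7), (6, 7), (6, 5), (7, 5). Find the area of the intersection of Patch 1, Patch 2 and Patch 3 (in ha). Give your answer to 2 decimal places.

0.94

The intersection is the polygon with vertices (3,2), (3,2.625), (4,3.25), (4,2).
By the shoelace formula its area is 0.94.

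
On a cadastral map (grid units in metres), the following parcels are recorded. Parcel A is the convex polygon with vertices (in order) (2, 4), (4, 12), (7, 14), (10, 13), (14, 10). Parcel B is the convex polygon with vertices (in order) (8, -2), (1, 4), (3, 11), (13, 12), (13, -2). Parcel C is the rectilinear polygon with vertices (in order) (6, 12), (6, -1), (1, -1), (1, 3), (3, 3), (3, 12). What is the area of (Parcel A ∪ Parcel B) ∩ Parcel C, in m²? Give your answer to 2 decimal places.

32.45

The region (Parcel A ∪ Parcel B) ∩ Parcel C is the polygon with vertices (2.167,3), (3,3), (3,11), (3.769,11.077), (4,12), (6,12), (6,-0.286).
By the shoelace formula its area is 32.45.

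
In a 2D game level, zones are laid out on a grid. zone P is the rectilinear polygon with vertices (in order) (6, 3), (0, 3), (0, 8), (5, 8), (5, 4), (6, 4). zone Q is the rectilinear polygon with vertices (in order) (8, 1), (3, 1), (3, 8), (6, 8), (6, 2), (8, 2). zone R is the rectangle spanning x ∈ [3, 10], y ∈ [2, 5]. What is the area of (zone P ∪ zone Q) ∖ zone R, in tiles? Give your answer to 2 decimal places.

29.00

|zone P ∪ zone Q| = 38.
|(zone P ∪ zone Q) ∩ zone R| = 9.
|(zone P ∪ zone Q) ∖ zone R| = 38 − 9 = 29.00.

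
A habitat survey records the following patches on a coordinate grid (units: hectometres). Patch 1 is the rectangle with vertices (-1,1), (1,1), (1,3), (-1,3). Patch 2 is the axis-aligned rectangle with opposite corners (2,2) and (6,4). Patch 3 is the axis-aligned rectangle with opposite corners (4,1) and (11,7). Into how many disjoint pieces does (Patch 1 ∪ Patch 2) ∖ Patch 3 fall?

2

(Patch 1 ∪ Patch 2) ∖ Patch 3 splits into 2 disjoint pieces (area 4, area 4).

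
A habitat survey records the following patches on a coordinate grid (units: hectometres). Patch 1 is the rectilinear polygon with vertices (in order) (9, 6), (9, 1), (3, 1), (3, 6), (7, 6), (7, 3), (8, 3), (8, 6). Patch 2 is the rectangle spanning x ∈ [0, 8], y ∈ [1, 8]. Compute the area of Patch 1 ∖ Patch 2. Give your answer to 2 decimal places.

|Patch 1| = 27, |Patch 1∩Patch 2| = 22.
|Patch 1 ∖ Patch 2| = |Patch 1| − |Patch 1∩Patch 2| = 27 − 22 = 5.00.

5.00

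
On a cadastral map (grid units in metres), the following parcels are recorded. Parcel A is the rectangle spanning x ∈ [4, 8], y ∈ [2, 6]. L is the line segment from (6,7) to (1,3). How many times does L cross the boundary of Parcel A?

The segment meets the boundary at (4,5.4), (4.75,6).

2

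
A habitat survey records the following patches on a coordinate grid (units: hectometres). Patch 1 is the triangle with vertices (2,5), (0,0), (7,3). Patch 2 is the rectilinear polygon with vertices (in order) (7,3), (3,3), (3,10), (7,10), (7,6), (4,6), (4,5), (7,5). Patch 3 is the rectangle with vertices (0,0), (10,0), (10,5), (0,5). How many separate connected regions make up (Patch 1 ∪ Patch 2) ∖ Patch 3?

1

(Patch 1 ∪ Patch 2) ∖ Patch 3 is a single connected region.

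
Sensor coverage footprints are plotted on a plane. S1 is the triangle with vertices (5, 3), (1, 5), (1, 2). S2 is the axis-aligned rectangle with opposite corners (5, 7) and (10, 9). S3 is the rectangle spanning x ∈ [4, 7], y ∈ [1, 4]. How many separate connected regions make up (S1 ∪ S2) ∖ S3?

2

(S1 ∪ S2) ∖ S3 splits into 2 disjoint pieces (area 5.625, area 10).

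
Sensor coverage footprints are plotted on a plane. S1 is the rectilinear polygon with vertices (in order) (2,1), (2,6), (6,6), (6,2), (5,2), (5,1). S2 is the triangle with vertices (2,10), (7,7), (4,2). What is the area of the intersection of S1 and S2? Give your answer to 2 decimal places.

6.67

The intersection is the polygon with vertices (6,6), (6,5.333), (4,2), (3,6).
By the shoelace formula its area is 6.67.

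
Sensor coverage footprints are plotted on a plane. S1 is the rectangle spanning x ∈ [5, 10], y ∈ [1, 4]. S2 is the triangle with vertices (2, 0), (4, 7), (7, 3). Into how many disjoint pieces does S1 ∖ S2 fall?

1

S1 ∖ S2 is a single connected region.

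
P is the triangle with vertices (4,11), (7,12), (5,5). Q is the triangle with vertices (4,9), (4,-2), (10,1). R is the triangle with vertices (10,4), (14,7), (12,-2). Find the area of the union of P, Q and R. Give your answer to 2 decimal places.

56.00

By inclusion–exclusion:
Individual areas: |P| = 9.5, |Q| = 33, |R| = 15.
|P∩Q| = 1.4975.
|P∩R| = 0.
|Q∩R| = 0.
|P∩Q∩R| = 0.
|P ∪ Q ∪ R| = 57.5 − 1.4975 + 0 = 56.00.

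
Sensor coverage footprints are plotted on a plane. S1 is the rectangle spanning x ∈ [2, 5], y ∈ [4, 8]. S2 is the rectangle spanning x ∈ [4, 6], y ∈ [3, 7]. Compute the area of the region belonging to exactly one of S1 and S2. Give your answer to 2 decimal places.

14.00

|S1∩S2|: x∈[4,5], y∈[4,7] → 1·3 = 3.
|S1 △ S2| = |S1| + |S2| − 2·|S1∩S2| = 12 + 8 − 6 = 14.00.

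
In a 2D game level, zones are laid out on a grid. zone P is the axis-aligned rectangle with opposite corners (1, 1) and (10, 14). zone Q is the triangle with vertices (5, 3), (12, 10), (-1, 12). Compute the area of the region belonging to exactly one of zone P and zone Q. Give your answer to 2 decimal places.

|zone P| = 117, |zone Q| = 52.5, |zone P∩zone Q| = 47.5.
|zone P △ zone Q| = |zone P| + |zone Q| − 2·|zone P∩zone Q| = 117 + 52.5 − 95 = 74.50.

74.50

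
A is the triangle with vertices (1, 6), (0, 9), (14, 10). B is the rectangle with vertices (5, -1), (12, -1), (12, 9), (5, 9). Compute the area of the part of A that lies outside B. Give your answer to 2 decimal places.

16.41

|A| = 21.5, |A∩B| = 5.0865.
|A ∖ B| = |A| − |A∩B| = 21.5 − 5.0865 = 16.41.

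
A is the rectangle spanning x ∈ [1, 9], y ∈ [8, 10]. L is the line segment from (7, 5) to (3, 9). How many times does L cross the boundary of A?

1

The segment meets the boundary at (4,8).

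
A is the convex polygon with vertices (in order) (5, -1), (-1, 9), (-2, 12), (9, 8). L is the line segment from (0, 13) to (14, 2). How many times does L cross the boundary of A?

2

The segment meets the boundary at (8.318,6.465), (4.092,9.785).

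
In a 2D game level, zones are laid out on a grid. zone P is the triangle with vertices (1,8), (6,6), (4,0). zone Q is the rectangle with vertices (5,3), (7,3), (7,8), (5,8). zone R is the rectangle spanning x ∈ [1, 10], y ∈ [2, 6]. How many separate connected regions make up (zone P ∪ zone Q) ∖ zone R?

2

(zone P ∪ zone Q) ∖ zone R splits into 2 disjoint pieces (area 8.05, area 1.4167).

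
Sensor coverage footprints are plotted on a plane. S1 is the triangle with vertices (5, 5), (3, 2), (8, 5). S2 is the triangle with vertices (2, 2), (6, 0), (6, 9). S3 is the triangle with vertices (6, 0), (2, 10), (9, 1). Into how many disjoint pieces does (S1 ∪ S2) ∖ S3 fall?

2

(S1 ∪ S2) ∖ S3 splits into 2 disjoint pieces (area 3.7306, area 8.4706).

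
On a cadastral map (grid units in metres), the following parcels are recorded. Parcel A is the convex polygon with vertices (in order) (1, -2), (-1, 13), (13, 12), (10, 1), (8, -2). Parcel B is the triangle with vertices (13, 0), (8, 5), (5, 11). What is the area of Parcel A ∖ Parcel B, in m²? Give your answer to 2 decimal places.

|Parcel A| = 159.5, |Parcel A∩Parcel B| = 6.3524.
|Parcel A ∖ Parcel B| = |Parcel A| − |Parcel A∩Parcel B| = 159.5 − 6.3524 = 153.15.

153.15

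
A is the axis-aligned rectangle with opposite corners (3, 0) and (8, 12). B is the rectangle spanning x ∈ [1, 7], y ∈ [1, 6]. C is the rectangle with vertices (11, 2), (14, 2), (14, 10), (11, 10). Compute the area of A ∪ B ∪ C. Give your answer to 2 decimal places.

By inclusion–exclusion:
Individual areas: |A| = 60, |B| = 30, |C| = 24.
|A∩B|: x∈[3,7], y∈[1,6] → 4·5 = 20.
|A∩C| = 0 (no overlap).
|B∩C| = 0 (no overlap).
|A∩B∩C| = 0.
|A ∪ B ∪ C| = 114 − 20 + 0 = 94.00.

94.00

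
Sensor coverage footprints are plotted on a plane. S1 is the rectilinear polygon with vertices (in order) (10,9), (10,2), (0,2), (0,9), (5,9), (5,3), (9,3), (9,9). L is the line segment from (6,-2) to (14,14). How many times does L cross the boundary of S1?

The segment meets the boundary at (9,4), (8.5,3), (10,6), (8,2).

4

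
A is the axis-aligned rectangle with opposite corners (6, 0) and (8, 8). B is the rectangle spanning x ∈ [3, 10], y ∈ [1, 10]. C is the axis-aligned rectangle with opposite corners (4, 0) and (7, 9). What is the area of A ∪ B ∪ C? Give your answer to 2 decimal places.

By inclusion–exclusion:
Individual areas: |A| = 16, |B| = 63, |C| = 27.
|A∩B|: x∈[6,8], y∈[1,8] → 2·7 = 14.
|A∩C|: x∈[6,7], y∈[0,8] → 1·8 = 8.
|B∩C|: x∈[4,7], y∈[1,9] → 3·8 = 24.
|A∩B∩C| = 7.
|A ∪ B ∪ C| = 106 − 46 + 7 = 67.00.

67.00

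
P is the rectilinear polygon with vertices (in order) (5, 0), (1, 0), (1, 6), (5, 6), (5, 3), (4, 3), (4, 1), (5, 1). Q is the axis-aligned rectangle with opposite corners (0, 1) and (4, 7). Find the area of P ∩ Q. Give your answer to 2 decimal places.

15.00

The intersection is the polygon with vertices (1,6), (4,6), (4,3), (4,1), (1,1).
By the shoelace formula its area is 15.00.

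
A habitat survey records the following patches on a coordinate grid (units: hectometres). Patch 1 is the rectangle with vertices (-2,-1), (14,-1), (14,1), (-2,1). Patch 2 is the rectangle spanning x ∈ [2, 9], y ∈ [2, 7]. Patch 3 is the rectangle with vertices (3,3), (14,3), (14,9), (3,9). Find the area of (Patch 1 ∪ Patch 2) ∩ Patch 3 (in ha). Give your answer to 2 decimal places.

24.00

The region (Patch 1 ∪ Patch 2) ∩ Patch 3 is the polygon with vertices (9,7), (9,3), (3,3), (3,7).
By the shoelace formula its area is 24.00.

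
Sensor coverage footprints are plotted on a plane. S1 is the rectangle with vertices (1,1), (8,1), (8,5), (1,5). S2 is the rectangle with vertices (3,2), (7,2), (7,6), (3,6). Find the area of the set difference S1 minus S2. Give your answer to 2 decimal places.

16.00

|S1∩S2|: x∈[3,7], y∈[2,5] → 4·3 = 12.
|S1| = 28.
|S1 ∖ S2| = |S1| − |S1∩S2| = 28 − 12 = 16.00.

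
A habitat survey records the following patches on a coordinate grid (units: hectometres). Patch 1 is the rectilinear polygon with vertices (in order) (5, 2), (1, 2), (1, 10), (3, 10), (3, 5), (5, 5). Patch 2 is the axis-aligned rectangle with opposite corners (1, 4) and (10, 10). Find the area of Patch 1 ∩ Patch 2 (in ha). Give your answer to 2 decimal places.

14.00

The intersection is the polygon with vertices (1,10), (3,10), (3,5), (5,5), (5,4), (1,4).
By the shoelace formula its area is 14.00.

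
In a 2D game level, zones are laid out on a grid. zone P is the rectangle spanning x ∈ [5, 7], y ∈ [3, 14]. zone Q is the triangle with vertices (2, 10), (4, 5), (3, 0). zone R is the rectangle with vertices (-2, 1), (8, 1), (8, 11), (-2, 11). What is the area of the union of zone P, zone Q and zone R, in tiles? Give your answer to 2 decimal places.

106.15

By inclusion–exclusion:
Individual areas: |zone P| = 22, |zone Q| = 7.5, |zone R| = 100.
|zone P∩zone Q| = 0.
|zone P∩zone R|: x∈[5,7], y∈[3,11] → 2·8 = 16.
|zone Q∩zone R| = 7.35.
|zone P∩zone Q∩zone R| = 0.
|zone P ∪ zone Q ∪ zone R| = 129.5 − 23.35 + 0 = 106.15.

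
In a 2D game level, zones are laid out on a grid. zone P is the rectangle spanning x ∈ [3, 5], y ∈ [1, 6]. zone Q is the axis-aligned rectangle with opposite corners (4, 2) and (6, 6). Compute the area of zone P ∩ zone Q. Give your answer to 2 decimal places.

4.00

|zone P∩zone Q|: x∈[4,5], y∈[2,6] → 1·4 = 4.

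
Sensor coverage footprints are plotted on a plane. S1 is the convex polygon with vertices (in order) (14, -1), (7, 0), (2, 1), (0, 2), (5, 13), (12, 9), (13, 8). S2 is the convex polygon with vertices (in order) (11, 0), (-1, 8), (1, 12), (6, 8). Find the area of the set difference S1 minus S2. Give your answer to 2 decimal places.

96.91

|S1| = 124.5, |S1∩S2| = 27.5879.
|S1 ∖ S2| = |S1| − |S1∩S2| = 124.5 − 27.5879 = 96.91.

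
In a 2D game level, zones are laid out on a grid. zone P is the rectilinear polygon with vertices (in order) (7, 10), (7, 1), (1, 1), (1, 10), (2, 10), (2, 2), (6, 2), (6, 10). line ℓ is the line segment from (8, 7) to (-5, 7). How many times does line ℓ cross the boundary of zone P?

The segment meets the boundary at (1,7), (2,7), (6,7), (7,7).

4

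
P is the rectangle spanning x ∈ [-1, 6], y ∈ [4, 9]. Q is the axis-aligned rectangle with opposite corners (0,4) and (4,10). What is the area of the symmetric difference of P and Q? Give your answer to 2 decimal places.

|P∩Q|: x∈[0,4], y∈[4,9] → 4·5 = 20.
|P △ Q| = |P| + |Q| − 2·|P∩Q| = 35 + 24 − 40 = 19.00.

19.00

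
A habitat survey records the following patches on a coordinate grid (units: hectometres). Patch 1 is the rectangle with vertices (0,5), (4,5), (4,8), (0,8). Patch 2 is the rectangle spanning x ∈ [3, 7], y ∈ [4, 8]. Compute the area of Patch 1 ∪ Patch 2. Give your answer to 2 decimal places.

By inclusion–exclusion:
Individual areas: |Patch 1| = 12, |Patch 2| = 16.
|Patch 1∩Patch 2|: x∈[3,4], y∈[5,8] → 1·3 = 3.
|Patch 1 ∪ Patch 2| = 28 − 3 = 25.00.

25.00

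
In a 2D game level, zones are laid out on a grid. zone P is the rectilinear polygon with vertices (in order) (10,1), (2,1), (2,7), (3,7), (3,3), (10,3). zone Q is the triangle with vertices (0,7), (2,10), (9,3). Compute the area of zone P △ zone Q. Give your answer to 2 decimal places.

35.28

|zone P| = 20, |zone Q| = 17.5, |zone P∩zone Q| = 1.1111.
|zone P △ zone Q| = |zone P| + |zone Q| − 2·|zone P∩zone Q| = 20 + 17.5 − 2.2222 = 35.28.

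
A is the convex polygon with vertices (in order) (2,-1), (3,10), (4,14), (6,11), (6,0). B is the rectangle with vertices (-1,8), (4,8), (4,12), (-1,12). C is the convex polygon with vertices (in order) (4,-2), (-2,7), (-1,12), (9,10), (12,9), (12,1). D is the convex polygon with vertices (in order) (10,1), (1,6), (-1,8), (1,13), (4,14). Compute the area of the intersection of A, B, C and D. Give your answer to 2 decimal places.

3.11

The intersection is the polygon with vertices (4,11), (4,8), (2.818,8), (3,10), (3.286,11.143).
By the shoelace formula its area is 3.11.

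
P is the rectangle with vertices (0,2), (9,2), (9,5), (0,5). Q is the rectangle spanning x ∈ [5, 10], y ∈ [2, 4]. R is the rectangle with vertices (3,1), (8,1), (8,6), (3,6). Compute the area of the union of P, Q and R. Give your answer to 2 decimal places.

By inclusion–exclusion:
Individual areas: |P| = 27, |Q| = 10, |R| = 25.
|P∩Q|: x∈[5,9], y∈[2,4] → 4·2 = 8.
|P∩R|: x∈[3,8], y∈[2,5] → 5·3 = 15.
|Q∩R|: x∈[5,8], y∈[2,4] → 3·2 = 6.
|P∩Q∩R| = 6.
|P ∪ Q ∪ R| = 62 − 29 + 6 = 39.00.

39.00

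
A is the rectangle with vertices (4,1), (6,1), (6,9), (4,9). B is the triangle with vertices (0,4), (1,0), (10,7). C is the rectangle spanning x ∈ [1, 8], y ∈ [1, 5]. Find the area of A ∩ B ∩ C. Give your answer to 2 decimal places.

3.78

The intersection is the polygon with vertices (4,2.333), (4,5), (6,5), (6,3.889).
By the shoelace formula its area is 3.78.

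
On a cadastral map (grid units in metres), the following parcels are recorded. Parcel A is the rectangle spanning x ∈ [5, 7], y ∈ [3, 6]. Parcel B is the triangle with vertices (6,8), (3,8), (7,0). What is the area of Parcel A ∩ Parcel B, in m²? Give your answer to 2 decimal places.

4.06

The intersection is the polygon with vertices (5,6), (6.25,6), (6.625,3), (5.5,3), (5,4).
By the shoelace formula its area is 4.06.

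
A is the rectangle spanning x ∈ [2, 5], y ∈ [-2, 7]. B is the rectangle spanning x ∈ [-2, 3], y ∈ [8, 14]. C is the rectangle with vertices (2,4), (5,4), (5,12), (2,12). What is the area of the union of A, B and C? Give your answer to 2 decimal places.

By inclusion–exclusion:
Individual areas: |A| = 27, |B| = 30, |C| = 24.
|A∩B| = 0 (no overlap).
|A∩C|: x∈[2,5], y∈[4,7] → 3·3 = 9.
|B∩C|: x∈[2,3], y∈[8,12] → 1·4 = 4.
|A∩B∩C| = 0.
|A ∪ B ∪ C| = 81 − 13 + 0 = 68.00.

68.00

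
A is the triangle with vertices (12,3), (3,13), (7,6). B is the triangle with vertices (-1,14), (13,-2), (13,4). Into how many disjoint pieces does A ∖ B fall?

A ∖ B is a single connected region.

1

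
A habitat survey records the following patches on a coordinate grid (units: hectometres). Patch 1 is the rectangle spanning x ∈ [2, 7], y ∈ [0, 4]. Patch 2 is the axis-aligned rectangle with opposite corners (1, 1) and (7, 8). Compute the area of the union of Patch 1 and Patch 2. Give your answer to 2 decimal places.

By inclusion–exclusion:
Individual areas: |Patch 1| = 20, |Patch 2| = 42.
|Patch 1∩Patch 2|: x∈[2,7], y∈[1,4] → 5·3 = 15.
|Patch 1 ∪ Patch 2| = 62 − 15 = 47.00.

47.00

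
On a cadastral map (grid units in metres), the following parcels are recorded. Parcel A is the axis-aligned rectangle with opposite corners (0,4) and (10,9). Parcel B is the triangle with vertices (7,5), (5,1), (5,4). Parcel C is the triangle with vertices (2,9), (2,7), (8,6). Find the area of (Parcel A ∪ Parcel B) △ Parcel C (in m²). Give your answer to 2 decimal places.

46.25

|Parcel A ∪ Parcel B| = 52.25.
|(Parcel A ∪ Parcel B) ∩ Parcel C| = 6.
|(Parcel A ∪ Parcel B) △ Parcel C| = 52.25 + 6 − 12 = 46.25.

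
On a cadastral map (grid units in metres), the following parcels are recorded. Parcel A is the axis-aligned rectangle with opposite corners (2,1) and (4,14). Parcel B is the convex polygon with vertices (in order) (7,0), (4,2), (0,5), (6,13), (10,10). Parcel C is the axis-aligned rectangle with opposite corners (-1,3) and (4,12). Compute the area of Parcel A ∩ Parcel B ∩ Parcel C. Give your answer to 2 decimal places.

The intersection is the polygon with vertices (2,3.5), (2,7.667), (4,10.333), (4,3), (2.667,3).
By the shoelace formula its area is 11.83.

11.83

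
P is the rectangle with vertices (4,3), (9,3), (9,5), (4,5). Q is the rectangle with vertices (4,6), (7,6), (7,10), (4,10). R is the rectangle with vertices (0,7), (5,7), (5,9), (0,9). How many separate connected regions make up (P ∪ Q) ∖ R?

2

(P ∪ Q) ∖ R splits into 2 disjoint pieces (area 10, area 10).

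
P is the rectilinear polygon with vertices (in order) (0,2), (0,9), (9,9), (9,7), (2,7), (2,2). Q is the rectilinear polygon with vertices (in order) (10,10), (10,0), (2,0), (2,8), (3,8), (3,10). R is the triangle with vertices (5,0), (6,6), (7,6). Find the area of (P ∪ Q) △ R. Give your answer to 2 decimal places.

|P ∪ Q| = 93.
|(P ∪ Q) ∩ R| = 3.
|(P ∪ Q) △ R| = 93 + 3 − 6 = 90.00.

90.00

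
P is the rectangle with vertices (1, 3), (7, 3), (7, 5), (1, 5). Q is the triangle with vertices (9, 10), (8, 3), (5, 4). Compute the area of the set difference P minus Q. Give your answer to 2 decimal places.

9.67

|P| = 12, |P∩Q| = 2.3333.
|P ∖ Q| = |P| − |P∩Q| = 12 − 2.3333 = 9.67.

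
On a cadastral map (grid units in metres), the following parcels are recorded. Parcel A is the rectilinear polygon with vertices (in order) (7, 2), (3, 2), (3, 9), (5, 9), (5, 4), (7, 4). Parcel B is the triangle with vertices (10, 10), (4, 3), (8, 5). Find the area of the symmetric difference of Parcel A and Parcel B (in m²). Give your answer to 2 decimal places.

|Parcel A| = 18, |Parcel B| = 8, |Parcel A∩Parcel B| = 0.5833.
|Parcel A △ Parcel B| = |Parcel A| + |Parcel B| − 2·|Parcel A∩Parcel B| = 18 + 8 − 1.1667 = 24.83.

24.83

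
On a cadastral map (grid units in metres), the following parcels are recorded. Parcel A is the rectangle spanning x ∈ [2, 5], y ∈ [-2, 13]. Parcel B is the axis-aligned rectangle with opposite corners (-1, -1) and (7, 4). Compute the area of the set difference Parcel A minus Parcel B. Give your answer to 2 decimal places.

30.00

|Parcel A∩Parcel B|: x∈[2,5], y∈[-1,4] → 3·5 = 15.
|Parcel A| = 45.
|Parcel A ∖ Parcel B| = |Parcel A| − |Parcel A∩Parcel B| = 45 − 15 = 30.00.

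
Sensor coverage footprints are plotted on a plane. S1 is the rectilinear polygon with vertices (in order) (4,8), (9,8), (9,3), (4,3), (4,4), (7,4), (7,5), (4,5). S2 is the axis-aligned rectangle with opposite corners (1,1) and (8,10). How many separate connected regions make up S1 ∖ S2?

S1 ∖ S2 is a single connected region.

1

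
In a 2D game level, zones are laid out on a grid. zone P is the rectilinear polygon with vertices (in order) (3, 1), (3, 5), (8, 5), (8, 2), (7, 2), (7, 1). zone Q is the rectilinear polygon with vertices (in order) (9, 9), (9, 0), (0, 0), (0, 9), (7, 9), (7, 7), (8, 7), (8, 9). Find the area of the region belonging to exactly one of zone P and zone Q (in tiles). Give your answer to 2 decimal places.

60.00

|zone P| = 19, |zone Q| = 79, |zone P∩zone Q| = 19.
|zone P △ zone Q| = |zone P| + |zone Q| − 2·|zone P∩zone Q| = 19 + 79 − 38 = 60.00.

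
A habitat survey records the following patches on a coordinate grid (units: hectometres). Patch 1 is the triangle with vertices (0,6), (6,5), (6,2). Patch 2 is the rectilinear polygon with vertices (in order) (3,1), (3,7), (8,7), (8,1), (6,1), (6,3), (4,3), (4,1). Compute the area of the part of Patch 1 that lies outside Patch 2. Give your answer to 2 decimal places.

3.00

|Patch 1| = 9, |Patch 1∩Patch 2| = 6.
|Patch 1 ∖ Patch 2| = |Patch 1| − |Patch 1∩Patch 2| = 9 − 6 = 3.00.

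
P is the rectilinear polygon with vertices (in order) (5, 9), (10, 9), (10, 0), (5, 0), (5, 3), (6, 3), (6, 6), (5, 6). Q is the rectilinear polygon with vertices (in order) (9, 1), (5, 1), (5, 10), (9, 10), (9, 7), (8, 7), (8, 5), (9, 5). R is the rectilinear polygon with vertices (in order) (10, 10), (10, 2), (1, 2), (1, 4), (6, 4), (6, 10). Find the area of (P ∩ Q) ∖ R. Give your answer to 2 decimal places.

7.00

|P ∩ Q| = 27.
|(P ∩ Q) ∩ R| = 20.
|(P ∩ Q) ∖ R| = 27 − 20 = 7.00.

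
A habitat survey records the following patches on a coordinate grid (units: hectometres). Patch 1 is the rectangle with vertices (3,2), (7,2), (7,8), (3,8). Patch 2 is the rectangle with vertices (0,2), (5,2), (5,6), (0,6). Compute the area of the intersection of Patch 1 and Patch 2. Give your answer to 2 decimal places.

|Patch 1∩Patch 2|: x∈[3,5], y∈[2,6] → 2·4 = 8.

8.00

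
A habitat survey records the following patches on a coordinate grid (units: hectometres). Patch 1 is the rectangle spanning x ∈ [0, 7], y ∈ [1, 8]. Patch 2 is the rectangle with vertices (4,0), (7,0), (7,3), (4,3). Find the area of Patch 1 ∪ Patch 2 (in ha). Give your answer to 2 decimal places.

By inclusion–exclusion:
Individual areas: |Patch 1| = 49, |Patch 2| = 9.
|Patch 1∩Patch 2|: x∈[4,7], y∈[1,3] → 3·2 = 6.
|Patch 1 ∪ Patch 2| = 58 − 6 = 52.00.

52.00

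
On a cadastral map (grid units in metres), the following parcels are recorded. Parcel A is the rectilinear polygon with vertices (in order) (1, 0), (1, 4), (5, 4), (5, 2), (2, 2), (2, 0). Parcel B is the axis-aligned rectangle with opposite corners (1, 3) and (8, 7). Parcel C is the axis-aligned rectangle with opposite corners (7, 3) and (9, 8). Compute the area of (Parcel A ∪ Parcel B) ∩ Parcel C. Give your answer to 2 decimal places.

The region (Parcel A ∪ Parcel B) ∩ Parcel C is the polygon with vertices (8,7), (8,3), (7,3), (7,7).
By the shoelace formula its area is 4.00.

4.00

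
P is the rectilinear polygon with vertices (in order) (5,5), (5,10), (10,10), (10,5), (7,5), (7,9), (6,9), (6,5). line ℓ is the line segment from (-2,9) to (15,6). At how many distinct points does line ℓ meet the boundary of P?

4

The segment meets the boundary at (10,6.882), (7,7.412), (6,7.588), (5,7.765).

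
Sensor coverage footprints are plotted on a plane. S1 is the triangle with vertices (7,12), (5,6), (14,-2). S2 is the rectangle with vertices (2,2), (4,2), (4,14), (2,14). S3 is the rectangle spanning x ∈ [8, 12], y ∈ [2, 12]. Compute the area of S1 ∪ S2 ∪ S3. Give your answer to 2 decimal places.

By inclusion–exclusion:
Individual areas: |S1| = 35, |S2| = 24, |S3| = 40.
|S1∩S2| = 0.
|S1∩S3| = 15.
|S2∩S3| = 0 (no overlap).
|S1∩S2∩S3| = 0.
|S1 ∪ S2 ∪ S3| = 99 − 15 + 0 = 84.00.

84.00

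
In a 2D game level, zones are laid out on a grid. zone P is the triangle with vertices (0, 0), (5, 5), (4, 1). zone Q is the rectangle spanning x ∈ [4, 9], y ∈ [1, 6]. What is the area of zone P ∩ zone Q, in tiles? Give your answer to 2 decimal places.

1.50

The intersection is the polygon with vertices (5,5), (4,1), (4,4).
By the shoelace formula its area is 1.50.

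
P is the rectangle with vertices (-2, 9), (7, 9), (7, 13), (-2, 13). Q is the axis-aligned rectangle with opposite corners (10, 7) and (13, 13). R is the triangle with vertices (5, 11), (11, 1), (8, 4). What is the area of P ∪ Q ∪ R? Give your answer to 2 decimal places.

By inclusion–exclusion:
Individual areas: |P| = 36, |Q| = 18, |R| = 6.
|P∩Q| = 0 (no overlap).
|P∩R| = 0.3429.
|Q∩R| = 0.
|P∩Q∩R| = 0.
|P ∪ Q ∪ R| = 60 − 0.3429 + 0 = 59.66.

59.66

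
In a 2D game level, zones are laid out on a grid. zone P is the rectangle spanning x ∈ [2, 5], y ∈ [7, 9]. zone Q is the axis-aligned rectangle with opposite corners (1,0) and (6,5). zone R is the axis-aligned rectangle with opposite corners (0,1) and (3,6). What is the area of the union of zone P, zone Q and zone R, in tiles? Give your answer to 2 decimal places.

By inclusion–exclusion:
Individual areas: |zone P| = 6, |zone Q| = 25, |zone R| = 15.
|zone P∩zone Q| = 0 (no overlap).
|zone P∩zone R| = 0 (no overlap).
|zone Q∩zone R|: x∈[1,3], y∈[1,5] → 2·4 = 8.
|zone P∩zone Q∩zone R| = 0.
|zone P ∪ zone Q ∪ zone R| = 46 − 8 + 0 = 38.00.

38.00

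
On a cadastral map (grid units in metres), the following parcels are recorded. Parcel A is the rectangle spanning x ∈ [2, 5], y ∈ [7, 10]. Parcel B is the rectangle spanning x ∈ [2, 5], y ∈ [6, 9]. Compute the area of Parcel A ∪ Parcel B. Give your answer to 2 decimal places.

By inclusion–exclusion:
Individual areas: |Parcel A| = 9, |Parcel B| = 9.
|Parcel A∩Parcel B|: x∈[2,5], y∈[7,9] → 3·2 = 6.
|Parcel A ∪ Parcel B| = 18 − 6 = 12.00.

12.00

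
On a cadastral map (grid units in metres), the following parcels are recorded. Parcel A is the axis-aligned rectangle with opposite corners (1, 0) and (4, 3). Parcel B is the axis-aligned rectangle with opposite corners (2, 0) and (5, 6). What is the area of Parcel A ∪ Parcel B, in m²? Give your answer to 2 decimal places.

By inclusion–exclusion:
Individual areas: |Parcel A| = 9, |Parcel B| = 18.
|Parcel A∩Parcel B|: x∈[2,4], y∈[0,3] → 2·3 = 6.
|Parcel A ∪ Parcel B| = 27 − 6 = 21.00.

21.00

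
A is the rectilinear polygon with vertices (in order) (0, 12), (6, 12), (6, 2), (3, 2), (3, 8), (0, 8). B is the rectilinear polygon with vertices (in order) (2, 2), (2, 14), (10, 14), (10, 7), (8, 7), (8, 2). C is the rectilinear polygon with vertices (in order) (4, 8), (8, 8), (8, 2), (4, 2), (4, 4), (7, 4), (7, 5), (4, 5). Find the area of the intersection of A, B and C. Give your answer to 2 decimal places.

10.00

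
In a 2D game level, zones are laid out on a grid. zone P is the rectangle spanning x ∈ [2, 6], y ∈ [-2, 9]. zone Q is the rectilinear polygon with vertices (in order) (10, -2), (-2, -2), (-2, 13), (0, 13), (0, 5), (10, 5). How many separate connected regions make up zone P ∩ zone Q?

zone P ∩ zone Q is a single connected region.

1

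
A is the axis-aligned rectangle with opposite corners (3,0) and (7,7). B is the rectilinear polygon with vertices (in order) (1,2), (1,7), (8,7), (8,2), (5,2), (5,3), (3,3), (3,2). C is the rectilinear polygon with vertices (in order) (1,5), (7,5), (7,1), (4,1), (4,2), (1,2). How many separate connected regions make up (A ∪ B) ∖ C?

(A ∪ B) ∖ C splits into 2 disjoint pieces (area 5, area 17).

2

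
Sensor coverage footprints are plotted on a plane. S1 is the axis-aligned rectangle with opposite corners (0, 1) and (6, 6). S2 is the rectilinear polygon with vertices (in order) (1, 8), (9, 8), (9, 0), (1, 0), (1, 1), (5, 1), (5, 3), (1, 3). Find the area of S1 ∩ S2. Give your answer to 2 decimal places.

17.00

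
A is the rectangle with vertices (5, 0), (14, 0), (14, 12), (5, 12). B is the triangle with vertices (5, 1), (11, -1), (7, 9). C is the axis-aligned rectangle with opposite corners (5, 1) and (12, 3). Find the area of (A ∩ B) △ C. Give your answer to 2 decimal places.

20.50

|A ∩ B| = 24.7.
|(A ∩ B) ∩ C| = 9.1.
|(A ∩ B) △ C| = 24.7 + 14 − 18.2 = 20.50.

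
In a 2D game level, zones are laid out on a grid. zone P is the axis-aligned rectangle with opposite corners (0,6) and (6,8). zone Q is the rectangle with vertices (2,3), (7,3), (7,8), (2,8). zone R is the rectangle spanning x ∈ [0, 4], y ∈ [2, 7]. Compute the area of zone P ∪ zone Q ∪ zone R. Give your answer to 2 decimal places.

By inclusion–exclusion:
Individual areas: |zone P| = 12, |zone Q| = 25, |zone R| = 20.
|zone P∩zone Q|: x∈[2,6], y∈[6,8] → 4·2 = 8.
|zone P∩zone R|: x∈[0,4], y∈[6,7] → 4·1 = 4.
|zone Q∩zone R|: x∈[2,4], y∈[3,7] → 2·4 = 8.
|zone P∩zone Q∩zone R| = 2.
|zone P ∪ zone Q ∪ zone R| = 57 − 20 + 2 = 39.00.

39.00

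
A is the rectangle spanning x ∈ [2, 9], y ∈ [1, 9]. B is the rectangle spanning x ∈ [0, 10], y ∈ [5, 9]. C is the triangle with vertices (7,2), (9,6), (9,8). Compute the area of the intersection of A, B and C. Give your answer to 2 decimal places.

The intersection is the polygon with vertices (8,5), (9,8), (9,6), (8.5,5).
By the shoelace formula its area is 1.25.

1.25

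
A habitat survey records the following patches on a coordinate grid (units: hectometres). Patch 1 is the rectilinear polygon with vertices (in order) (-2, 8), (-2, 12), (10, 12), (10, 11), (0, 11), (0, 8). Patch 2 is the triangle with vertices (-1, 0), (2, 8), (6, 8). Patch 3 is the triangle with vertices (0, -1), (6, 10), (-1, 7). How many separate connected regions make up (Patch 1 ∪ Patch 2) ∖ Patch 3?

(Patch 1 ∪ Patch 2) ∖ Patch 3 splits into 3 disjoint pieces (area 18, area 1.8056, area 0.3828).

3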